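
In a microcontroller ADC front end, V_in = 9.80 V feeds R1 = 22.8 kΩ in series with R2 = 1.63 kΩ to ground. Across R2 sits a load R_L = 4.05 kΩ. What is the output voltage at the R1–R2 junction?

V_out ≈ 0.475 V

R2 ‖ R_L = (1.63 × 4.05)/(1.63 + 4.05) = 1.162 kΩ.
Now apply the divider: V_out = 9.80 × 0.04850 = 0.4753 V.
(Unloaded it would be 0.654 V; the load pulls it down.)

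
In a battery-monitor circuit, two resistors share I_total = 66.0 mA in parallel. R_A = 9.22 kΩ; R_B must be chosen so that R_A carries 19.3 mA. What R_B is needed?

R_B ≈ 3.81 kΩ

Two-branch current divider: I_A = I_total · R_B/(R_A + R_B).
With f = 0.2924, R_B = R_A · f/(1−f) = 9.22 × 0.4133 = 3.810 kΩ.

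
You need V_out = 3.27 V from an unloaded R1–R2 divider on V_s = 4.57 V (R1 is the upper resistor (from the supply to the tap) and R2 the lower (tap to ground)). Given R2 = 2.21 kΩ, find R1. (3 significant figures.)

R1 ≈ 0.879 kΩ

The divider ratio is R2/(R1+R2) = 3.27/4.57 = 0.7155.
R1 = R2·(1/k − 1) = 2.21 × 0.3976 = 0.8786 kΩ.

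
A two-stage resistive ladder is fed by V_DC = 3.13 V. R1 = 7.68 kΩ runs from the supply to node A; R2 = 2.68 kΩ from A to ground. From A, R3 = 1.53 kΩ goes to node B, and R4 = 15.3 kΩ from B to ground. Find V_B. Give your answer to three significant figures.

The second stage (R3 + R4 = 16.83 kΩ) loads node A in parallel with R2.
Effective lower resistance at A: R2 ‖ 16.83 = 2.312 kΩ.
First divider: V_A = V_DC · 2.312/(7.68 + 2.312) = 0.7242 V.
Stage 2 is unloaded, so V_B = V_A · R4/(R3+R4) = 0.7242 × 15.3/16.83 = 0.6584 V.

V_B ≈ 0.658 V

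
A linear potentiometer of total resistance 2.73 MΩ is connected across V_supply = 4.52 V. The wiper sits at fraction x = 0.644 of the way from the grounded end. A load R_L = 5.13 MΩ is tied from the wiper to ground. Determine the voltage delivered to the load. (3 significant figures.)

V_out ≈ 2.59 V

The pot divides into 0.9719 MΩ above the wiper and 1.758 MΩ below.
(x·R_p) ‖ R_L = 1.309 MΩ.
V_out = 4.52 × 1.309/(0.9719 + 1.309) = 2.594 V.
(Unloaded: V_out = x·V_supply = 2.91 V.)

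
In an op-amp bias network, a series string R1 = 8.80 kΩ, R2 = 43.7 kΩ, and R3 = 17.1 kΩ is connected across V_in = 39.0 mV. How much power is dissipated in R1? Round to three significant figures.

P ≈ 2.76 nW

ΣR = 69.60 kΩ → I = 39.0/69.60 = 0.5603 µA.
P(R1) = I²·R1 = (0.5603)² × 8.80 = 2.763 nW.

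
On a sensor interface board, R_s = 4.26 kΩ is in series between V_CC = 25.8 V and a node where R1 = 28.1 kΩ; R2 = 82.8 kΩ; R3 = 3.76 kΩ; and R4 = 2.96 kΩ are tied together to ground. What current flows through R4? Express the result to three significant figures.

I ≈ 2.31 mA

Equivalent of the parallel group: R_p = 1.535 kΩ.
V_A = 25.8 × 1.535/5.795 = 6.834 V.
Branch current I = V_A/R4 = 6.834/2.96 = 2.309 mA.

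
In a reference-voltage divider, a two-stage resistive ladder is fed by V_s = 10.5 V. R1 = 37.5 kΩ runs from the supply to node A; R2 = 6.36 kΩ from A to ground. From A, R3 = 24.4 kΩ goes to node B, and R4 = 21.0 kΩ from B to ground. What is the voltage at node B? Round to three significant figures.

V_B ≈ 0.629 V

Looking into the second stage from A: R3 + R4 = 45.40 kΩ appears in parallel with R2.
R2 ‖ (R3+R4) = 5.579 kΩ.
So V_A = 10.5 × 0.1295 = 1.360 V.
V_B = V_A × 0.4626 = 0.6289 V.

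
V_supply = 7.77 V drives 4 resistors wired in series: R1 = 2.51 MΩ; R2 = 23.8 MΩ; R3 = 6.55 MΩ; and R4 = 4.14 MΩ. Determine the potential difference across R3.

V ≈ 1.38 V

Series total: ΣR = 2.51 + 23.8 + 6.55 + 4.14 = 37.00 MΩ.
V = V_supply · R/ΣR = 7.77 × 0.1770 = 1.375 V.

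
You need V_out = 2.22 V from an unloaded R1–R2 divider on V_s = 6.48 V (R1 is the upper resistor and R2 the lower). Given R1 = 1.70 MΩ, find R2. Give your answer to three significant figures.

R2 ≈ 0.886 MΩ

Required fraction k = V_out/V_s = 0.3426.
R2 = R1 · 0.3426/(1 − 0.3426) = 0.8859 MΩ.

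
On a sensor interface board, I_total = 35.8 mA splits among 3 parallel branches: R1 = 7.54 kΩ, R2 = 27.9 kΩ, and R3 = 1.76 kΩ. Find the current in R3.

I ≈ 27.6 mA

ΣG = 1/7.54 + 1/27.9 + 1/1.76 = 0.7367.
By the current-divider rule, I = I_total · G_k/ΣG = 35.8 × 0.7713 = 27.61 mA.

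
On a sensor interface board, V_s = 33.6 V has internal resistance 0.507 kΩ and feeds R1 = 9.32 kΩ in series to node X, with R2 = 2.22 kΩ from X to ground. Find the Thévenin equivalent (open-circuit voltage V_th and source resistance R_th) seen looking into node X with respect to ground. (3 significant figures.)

R1' = 0.507 + 9.32 = 9.827 kΩ (source resistance + R1).
V_th is the unloaded tap voltage: V_s · R2/(R1'+R2) = 33.6 × 0.1843 = 6.192 V.
Looking into X with the source shorted: R_th = R1'·R2/(R1'+R2) = 9.827 × 2.22/12.05 = 1.811 kΩ.

V_th ≈ 6.19 V, R_th ≈ 1.81 kΩ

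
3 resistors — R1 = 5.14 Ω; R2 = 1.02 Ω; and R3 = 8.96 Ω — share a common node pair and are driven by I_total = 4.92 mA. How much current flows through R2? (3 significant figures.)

ΣG = 1/5.14 + 1/1.02 + 1/8.96 = 1.287.
By the current-divider rule, I = I_total · G_k/ΣG = 4.92 × 0.7620 = 3.749 mA.

I ≈ 3.75 mA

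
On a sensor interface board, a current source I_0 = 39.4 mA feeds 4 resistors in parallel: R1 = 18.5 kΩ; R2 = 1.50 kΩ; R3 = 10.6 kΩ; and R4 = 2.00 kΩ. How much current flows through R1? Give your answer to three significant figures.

I ≈ 1.62 mA

ΣG = 1/18.5 + 1/1.50 + 1/10.6 + 1/2.00 = 1.315.
R1 takes the fraction G_k/ΣG = 0.05405/1.315 = 0.04110, so I = 39.4 × 0.04110 = 1.619 mA.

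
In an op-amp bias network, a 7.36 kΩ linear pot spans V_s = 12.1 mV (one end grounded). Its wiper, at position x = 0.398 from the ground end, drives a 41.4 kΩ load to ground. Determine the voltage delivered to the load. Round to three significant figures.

The pot divides into 4.431 kΩ above the wiper and 2.929 kΩ below.
R_L loads the lower segment: effective lower R = 2.736 kΩ.
Then V_out = V_s · 2.736/(4.431 + 2.736) = 4.619 mV.
(Unloaded: V_out = x·V_s = 4.82 mV.)

V_out ≈ 4.62 mV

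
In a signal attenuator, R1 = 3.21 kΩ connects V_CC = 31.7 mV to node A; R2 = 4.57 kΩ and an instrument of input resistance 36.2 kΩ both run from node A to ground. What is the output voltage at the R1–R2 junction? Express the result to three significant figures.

V_out ≈ 17.7 mV

The load sits in parallel with R2, giving an effective lower resistance R2' = R2·R_L/(R2+R_L) = 4.058 kΩ.
Then V_out = V_CC · R2'/(R1 + R2') = 31.7 × 4.058/7.268 = 17.70 mV.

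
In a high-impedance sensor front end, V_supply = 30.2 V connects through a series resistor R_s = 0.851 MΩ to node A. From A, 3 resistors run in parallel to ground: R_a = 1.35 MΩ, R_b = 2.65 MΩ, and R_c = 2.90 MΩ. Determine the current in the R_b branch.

Parallel bank: R_p = 1/(1/1.35 + 1/2.65 + 1/2.90) = 0.6836 MΩ.
V_A by voltage divider: V_A = 30.2 × 0.6836/(0.851 + 0.6836) = 13.45 V.
I(R_b) = V_A / R_b = 13.45/2.65 = 5.076 µA.
(Check via current divider: I_total = 19.68 µA; share G_k/ΣG = 0.2579 → same result.)

I ≈ 5.08 µA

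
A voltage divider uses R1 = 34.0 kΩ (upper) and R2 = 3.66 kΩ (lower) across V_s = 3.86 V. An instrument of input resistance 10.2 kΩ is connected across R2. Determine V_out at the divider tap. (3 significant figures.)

V_out ≈ 0.283 V

The load sits in parallel with R2, giving an effective lower resistance R2' = R2·R_L/(R2+R_L) = 2.694 kΩ.
Now apply the divider: V_out = 3.86 × 0.07341 = 0.2833 V.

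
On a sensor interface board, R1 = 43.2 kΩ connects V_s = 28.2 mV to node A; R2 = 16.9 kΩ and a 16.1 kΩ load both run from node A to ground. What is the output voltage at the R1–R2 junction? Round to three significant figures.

First combine the lower leg with the load: R2 ‖ R_L = 8.245 kΩ.
Now apply the divider: V_out = 28.2 × 0.1603 = 4.520 mV.
(Unloaded it would be 7.93 mV; the load pulls it down.)

V_out ≈ 4.52 mV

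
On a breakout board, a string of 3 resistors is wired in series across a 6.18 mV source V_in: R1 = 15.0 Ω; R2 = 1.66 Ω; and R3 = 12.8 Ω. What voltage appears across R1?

V ≈ 3.15 mV

ΣR = 15.0 + 1.66 + 12.8 = 29.46 Ω.
V = V_in · R/ΣR = 6.18 × 0.5092 = 3.147 mV.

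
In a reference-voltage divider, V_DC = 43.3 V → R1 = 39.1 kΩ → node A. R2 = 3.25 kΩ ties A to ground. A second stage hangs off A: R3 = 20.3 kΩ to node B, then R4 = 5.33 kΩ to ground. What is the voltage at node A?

Node A sees R2 in parallel with the series input of stage 2, R3 + R4 = 25.63 kΩ.
R2 ‖ (R3+R4) = 2.884 kΩ.
V_A = 43.3 × 2.884/(39.1 + 2.884) = 2.975 V.

V_A ≈ 2.97 V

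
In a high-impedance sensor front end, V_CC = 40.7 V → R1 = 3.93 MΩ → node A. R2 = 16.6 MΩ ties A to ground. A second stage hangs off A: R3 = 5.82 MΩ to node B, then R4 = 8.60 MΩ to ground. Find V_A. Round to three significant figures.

V_A ≈ 27.0 V

The second stage (R3 + R4 = 14.42 MΩ) loads node A in parallel with R2.
Effective lower resistance at A: R2 ‖ 14.42 = 7.717 MΩ.
First divider: V_A = V_CC · 7.717/(3.93 + 7.717) = 26.97 V.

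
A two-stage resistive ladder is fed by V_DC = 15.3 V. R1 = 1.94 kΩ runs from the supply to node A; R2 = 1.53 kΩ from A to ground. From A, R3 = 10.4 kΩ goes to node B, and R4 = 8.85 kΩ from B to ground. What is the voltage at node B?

V_B ≈ 2.97 V

Node A sees R2 in parallel with the series input of stage 2, R3 + R4 = 19.25 kΩ.
Effective lower resistance at A: R2 ‖ 19.25 = 1.417 kΩ.
So V_A = 15.3 × 0.4222 = 6.459 V.
Then the unloaded second divider: V_B = V_A × R4/(R3+R4) = 6.459 × 0.4597 = 2.970 V.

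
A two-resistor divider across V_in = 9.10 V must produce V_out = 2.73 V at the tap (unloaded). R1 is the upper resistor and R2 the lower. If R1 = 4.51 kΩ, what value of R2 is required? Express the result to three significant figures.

R2 ≈ 1.93 kΩ

V_out/V_in = R2/(R1+R2) = 0.3000.
So R2 = R1 · V_out/(V_in − V_out) = 4.51 × 2.73/(9.10 − 2.73) = 4.51 × 0.4286 = 1.933 kΩ.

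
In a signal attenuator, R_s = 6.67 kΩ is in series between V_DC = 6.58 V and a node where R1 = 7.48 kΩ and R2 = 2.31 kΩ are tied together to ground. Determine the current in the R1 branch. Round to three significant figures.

Combine the parallel branches: R_p = (1/7.48 + 1/2.31)⁻¹ = 1.765 kΩ.
Node voltage V_A = V_DC · R_p/(R_s + R_p) = 6.58 × 0.2092 = 1.377 V.
I(R1) = V_A / R1 = 1.377/7.48 = 0.1841 mA.
(Check via current divider: I_total = 0.7801 mA; share G_k/ΣG = 0.2360 → same result.)

I ≈ 0.184 mA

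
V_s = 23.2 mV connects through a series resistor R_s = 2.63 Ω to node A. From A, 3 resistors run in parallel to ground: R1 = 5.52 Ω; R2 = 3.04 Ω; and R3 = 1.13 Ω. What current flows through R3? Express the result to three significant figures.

Combine the parallel branches: R_p = (1/5.52 + 1/3.04 + 1/1.13)⁻¹ = 0.7168 Ω.
Node voltage V_A = V_s · R_p/(R_s + R_p) = 23.2 × 0.2142 = 4.969 mV.
I(R3) = V_A / R3 = 4.969/1.13 = 4.397 mA.
(Equivalently: I_total = 6.932 mA, then current-divider fraction G_k/ΣG = 0.6343.)

I ≈ 4.40 mA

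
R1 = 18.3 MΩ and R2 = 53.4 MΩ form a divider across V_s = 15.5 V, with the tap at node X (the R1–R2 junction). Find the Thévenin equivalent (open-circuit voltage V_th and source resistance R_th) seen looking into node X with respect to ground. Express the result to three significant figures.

V_th ≈ 11.5 V, R_th ≈ 13.6 MΩ

With X open, the divider is unloaded: V_th = 15.5 × 53.4/71.70 = 11.54 V.
Looking into X with the source shorted: R_th = R1·R2/(R1+R2) = 18.30 × 53.4/71.70 = 13.63 MΩ.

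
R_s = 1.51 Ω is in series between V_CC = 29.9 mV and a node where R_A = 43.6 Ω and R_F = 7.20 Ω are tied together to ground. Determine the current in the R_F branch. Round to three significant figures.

Equivalent of the parallel group: R_p = 6.180 Ω.
V_A = 29.9 × 6.180/7.690 = 24.03 mV.
I(R_F) = V_A / R_F = 24.03/7.20 = 3.337 mA.
(Check via current divider: I_total = 3.888 mA; share G_k/ΣG = 0.8583 → same result.)

I ≈ 3.34 mA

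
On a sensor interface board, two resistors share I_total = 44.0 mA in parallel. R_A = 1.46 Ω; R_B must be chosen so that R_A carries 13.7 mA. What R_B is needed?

In a two-way split, I_A/I_total = R_B/(R_A + R_B).
With f = 0.3114, R_B = R_A · f/(1−f) = 1.46 × 0.4521 = 0.6601 Ω.

R_B ≈ 0.660 Ω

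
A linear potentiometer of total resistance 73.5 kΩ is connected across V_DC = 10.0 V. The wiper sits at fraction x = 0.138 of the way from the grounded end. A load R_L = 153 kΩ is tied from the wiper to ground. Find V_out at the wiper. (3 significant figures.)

V_out ≈ 1.31 V

The pot divides into 63.36 kΩ above the wiper and 10.14 kΩ below.
(x·R_p) ‖ R_L = 9.512 kΩ.
Then V_out = V_DC · 9.512/(63.36 + 9.512) = 1.305 V.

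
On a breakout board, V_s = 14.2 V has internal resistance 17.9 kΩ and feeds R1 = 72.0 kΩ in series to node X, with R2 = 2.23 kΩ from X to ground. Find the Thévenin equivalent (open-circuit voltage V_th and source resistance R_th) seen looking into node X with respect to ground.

V_th ≈ 0.344 V, R_th ≈ 2.18 kΩ

R1' = 17.9 + 72.0 = 89.90 kΩ (source resistance + R1).
V_th is the unloaded tap voltage: V_s · R2/(R1'+R2) = 14.2 × 0.02420 = 0.3437 V.
Zeroing V_s shorts the top of R1' to ground, so R_th = R1' ‖ R2 = 2.176 kΩ.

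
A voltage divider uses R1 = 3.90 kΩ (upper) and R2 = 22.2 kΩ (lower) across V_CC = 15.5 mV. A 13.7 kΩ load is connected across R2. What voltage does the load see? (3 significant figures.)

V_out ≈ 10.6 mV

The load sits in parallel with R2, giving an effective lower resistance R2' = R2·R_L/(R2+R_L) = 8.472 kΩ.
Voltage divider with the loaded lower leg: V_out = 15.5 × 8.472/(3.90 + 8.472) = 15.5 × 0.6848 = 10.61 mV.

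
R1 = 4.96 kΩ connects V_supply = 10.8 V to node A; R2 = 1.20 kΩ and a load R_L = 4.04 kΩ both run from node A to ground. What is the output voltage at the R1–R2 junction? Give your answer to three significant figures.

The load sits in parallel with R2, giving an effective lower resistance R2' = R2·R_L/(R2+R_L) = 0.9252 kΩ.
Then V_out = V_supply · R2'/(R1 + R2') = 10.8 × 0.9252/5.885 = 1.698 V.
(Unloaded it would be 2.10 V; the load pulls it down.)

V_out ≈ 1.70 V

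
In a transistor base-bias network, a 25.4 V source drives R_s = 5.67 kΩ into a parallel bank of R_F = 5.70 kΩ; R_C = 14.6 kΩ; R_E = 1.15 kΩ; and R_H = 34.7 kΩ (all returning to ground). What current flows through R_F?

I ≈ 0.596 mA

Combine the parallel branches: R_p = (1/5.70 + 1/14.6 + 1/1.15 + 1/34.7)⁻¹ = 0.8754 kΩ.
Node voltage V_A = V_CC · R_p/(R_s + R_p) = 25.4 × 0.1337 = 3.397 V.
Branch current I = V_A/R_F = 3.397/5.70 = 0.5960 mA.
(Check via current divider: I_total = 3.881 mA; share G_k/ΣG = 0.1536 → same result.)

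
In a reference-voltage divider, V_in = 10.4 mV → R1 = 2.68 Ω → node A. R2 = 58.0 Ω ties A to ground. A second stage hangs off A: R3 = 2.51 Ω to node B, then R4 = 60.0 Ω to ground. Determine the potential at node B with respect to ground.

The second stage (R3 + R4 = 62.51 Ω) loads node A in parallel with R2.
Effective lower resistance at A: R2 ‖ 62.51 = 30.09 Ω.
So V_A = 10.4 × 0.9182 = 9.549 mV.
V_B = V_A × 0.9598 = 9.166 mV.

V_B ≈ 9.17 mV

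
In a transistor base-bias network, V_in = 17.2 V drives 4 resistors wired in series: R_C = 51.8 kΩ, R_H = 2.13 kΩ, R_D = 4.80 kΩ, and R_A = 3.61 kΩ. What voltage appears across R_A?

V ≈ 0.996 V

Total series resistance ΣR = 51.8 + 2.13 + 4.80 + 3.61 = 62.34 kΩ.
Voltage divider: V = V_in · (3.610 / 62.34) = 17.2 × 0.05791 = 0.9960 V.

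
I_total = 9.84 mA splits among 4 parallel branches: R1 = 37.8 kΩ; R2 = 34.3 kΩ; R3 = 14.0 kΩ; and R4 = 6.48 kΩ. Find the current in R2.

Conductances: ΣG = 1/37.8 + 1/34.3 + 1/14.0 + 1/6.48 = 0.2814 (1/kΩ).
By the current-divider rule, I = I_total · G_k/ΣG = 9.84 × 0.1036 = 1.020 mA.

I ≈ 1.02 mA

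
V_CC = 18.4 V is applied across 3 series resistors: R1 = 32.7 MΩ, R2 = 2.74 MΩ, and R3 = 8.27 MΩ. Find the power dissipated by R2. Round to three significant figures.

ΣR = 43.71 MΩ → I = 18.4/43.71 = 0.4210 µA.
V(R2) = I·R = 1.153 V; P = V·I = 1.153 × 0.4210 = 0.4855 µW.

P ≈ 0.486 µW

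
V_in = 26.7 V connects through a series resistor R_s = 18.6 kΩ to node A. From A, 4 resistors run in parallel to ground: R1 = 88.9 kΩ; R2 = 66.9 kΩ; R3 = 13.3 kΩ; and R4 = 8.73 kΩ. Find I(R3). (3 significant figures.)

I ≈ 0.400 mA

Equivalent of the parallel group: R_p = 4.631 kΩ.
V_A = 26.7 × 4.631/23.23 = 5.323 V.
Branch current I = V_A/R3 = 5.323/13.3 = 0.4002 mA.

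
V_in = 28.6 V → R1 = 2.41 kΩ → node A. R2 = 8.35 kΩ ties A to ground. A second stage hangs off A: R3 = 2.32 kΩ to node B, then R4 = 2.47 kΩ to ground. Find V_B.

V_B ≈ 8.23 V

Looking into the second stage from A: R3 + R4 = 4.790 kΩ appears in parallel with R2.
R2 ‖ (R3+R4) = 3.044 kΩ.
First divider: V_A = V_in · 3.044/(2.41 + 3.044) = 15.96 V.
Stage 2 is unloaded, so V_B = V_A · R4/(R3+R4) = 15.96 × 2.47/4.790 = 8.231 V.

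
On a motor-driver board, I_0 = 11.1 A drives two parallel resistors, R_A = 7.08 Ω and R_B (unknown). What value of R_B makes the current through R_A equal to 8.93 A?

In a two-way split, I_A/I_0 = R_B/(R_A + R_B).
8.93/11.1 = R_B/(R_A + R_B) → R_B = R_A · (0.8045)/(1 − 0.8045) = 7.08 × 4.115 = 29.14 Ω.

R_B ≈ 29.1 Ω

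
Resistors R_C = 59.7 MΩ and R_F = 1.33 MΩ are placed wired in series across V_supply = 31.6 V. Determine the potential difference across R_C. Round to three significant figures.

ΣR = 59.7 + 1.33 = 61.03 MΩ.
Voltage divider: V = V_supply · (59.70 / 61.03) = 31.6 × 0.9782 = 30.91 V.

V ≈ 30.9 V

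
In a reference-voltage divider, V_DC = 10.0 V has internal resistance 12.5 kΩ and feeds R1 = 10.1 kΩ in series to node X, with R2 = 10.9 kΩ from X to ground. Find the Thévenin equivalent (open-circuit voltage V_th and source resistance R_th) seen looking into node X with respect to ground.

R1' = 12.5 + 10.1 = 22.60 kΩ (source resistance + R1).
V_th is the unloaded tap voltage: V_DC · R2/(R1'+R2) = 10.0 × 0.3254 = 3.254 V.
Looking into X with the source shorted: R_th = R1'·R2/(R1'+R2) = 22.60 × 10.9/33.50 = 7.353 kΩ.

V_th ≈ 3.25 V, R_th ≈ 7.35 kΩ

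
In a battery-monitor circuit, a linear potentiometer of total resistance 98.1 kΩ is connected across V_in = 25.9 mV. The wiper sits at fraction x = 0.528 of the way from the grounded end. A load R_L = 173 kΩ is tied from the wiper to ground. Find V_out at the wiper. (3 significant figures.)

The pot divides into 46.30 kΩ above the wiper and 51.80 kΩ below.
(x·R_p) ‖ R_L = 39.86 kΩ.
V_out = 25.9 × 39.86/(46.30 + 39.86) = 11.98 mV.

V_out ≈ 12.0 mV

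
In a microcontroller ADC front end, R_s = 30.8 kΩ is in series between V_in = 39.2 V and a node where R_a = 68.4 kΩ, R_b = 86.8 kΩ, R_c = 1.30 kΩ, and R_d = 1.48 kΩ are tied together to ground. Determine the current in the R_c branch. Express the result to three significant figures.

Combine the parallel branches: R_p = (1/68.4 + 1/86.8 + 1/1.30 + 1/1.48)⁻¹ = 0.6798 kΩ.
V_A = 39.2 × 0.6798/31.48 = 0.8465 V.
I(R_c) = V_A / R_c = 0.8465/1.30 = 0.6512 mA.

I ≈ 0.651 mA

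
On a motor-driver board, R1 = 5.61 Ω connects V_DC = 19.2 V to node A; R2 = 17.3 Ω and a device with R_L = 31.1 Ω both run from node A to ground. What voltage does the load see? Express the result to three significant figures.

V_out ≈ 12.8 V

First combine the lower leg with the load: R2 ‖ R_L = 11.12 Ω.
Now apply the divider: V_out = 19.2 × 0.6646 = 12.76 V.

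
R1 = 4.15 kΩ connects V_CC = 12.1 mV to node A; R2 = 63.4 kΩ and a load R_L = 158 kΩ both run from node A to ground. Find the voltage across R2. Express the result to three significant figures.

First combine the lower leg with the load: R2 ‖ R_L = 45.24 kΩ.
Now apply the divider: V_out = 12.1 × 0.9160 = 11.08 mV.

V_out ≈ 11.1 mV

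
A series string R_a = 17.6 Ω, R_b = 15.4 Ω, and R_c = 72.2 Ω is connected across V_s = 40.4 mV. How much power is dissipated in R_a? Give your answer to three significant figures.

P ≈ 2.60 µW

The common current is I = 40.4/105.2 = 0.3840 mA.
P(R_a) = I²·R_a = (0.3840)² × 17.6 = 2.596 µW.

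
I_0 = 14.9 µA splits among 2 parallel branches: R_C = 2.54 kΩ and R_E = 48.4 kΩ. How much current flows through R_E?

For two parallel branches, I_k = I_0 · (other R)/(sum of R).
I(R_E) = 14.9 × 2.54/(2.54 + 48.4) = 14.9 × 0.04986 = 0.7430 µA.

I ≈ 0.743 µA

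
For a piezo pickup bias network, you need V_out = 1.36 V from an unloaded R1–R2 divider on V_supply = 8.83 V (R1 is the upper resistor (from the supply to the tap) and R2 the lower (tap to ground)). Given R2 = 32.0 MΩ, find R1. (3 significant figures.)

V_out/V_supply = R2/(R1+R2) = 0.1540.
Rearranging, R1 = R2·(1−k)/k = 32.0 × 5.493 = 175.8 MΩ.

R1 ≈ 176 MΩ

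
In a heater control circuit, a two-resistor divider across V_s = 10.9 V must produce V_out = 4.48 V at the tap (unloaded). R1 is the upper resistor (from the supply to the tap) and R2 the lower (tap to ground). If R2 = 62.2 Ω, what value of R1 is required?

R1 ≈ 89.1 Ω

V_out/V_s = R2/(R1+R2) = 0.4110.
So R1 = R2 · (V_s/V_out − 1) = 62.2 × (10.9/4.48 − 1) = 62.2 × 1.433 = 89.13 Ω.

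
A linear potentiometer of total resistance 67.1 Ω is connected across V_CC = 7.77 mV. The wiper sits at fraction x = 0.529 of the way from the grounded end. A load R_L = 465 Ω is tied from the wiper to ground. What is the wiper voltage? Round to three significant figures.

The pot divides into 31.60 Ω above the wiper and 35.50 Ω below.
Lower segment in parallel with the load: 35.50 ‖ 465 = 32.98 Ω.
Loaded-divider output: V_out = 7.77 × 0.5106 = 3.968 mV.

V_out ≈ 3.97 mV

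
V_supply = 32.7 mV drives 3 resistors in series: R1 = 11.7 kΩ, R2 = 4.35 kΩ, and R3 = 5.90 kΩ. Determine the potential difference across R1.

Series total: ΣR = 11.7 + 4.35 + 5.90 = 21.95 kΩ.
Voltage divider: V = V_supply · (11.70 / 21.95) = 32.7 × 0.5330 = 17.43 mV.

V ≈ 17.4 mV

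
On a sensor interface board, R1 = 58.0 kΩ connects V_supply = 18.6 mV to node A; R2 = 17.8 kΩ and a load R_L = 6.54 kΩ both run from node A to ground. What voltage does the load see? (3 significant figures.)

V_out ≈ 1.42 mV

First combine the lower leg with the load: R2 ‖ R_L = 4.783 kΩ.
Then V_out = V_supply · R2'/(R1 + R2') = 18.6 × 4.783/62.78 = 1.417 mV.
(Unloaded it would be 4.37 mV; the load pulls it down.)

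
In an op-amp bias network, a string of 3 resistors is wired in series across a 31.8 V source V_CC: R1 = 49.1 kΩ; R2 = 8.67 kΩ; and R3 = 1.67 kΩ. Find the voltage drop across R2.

ΣR = 49.1 + 8.67 + 1.67 = 59.44 kΩ.
By the voltage-divider rule, V = 31.8 × 8.670/59.44 = 4.638 V.

V ≈ 4.64 V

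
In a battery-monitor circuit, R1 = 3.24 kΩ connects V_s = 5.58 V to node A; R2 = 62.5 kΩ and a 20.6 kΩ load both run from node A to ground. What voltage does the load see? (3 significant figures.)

V_out ≈ 4.61 V

First combine the lower leg with the load: R2 ‖ R_L = 15.49 kΩ.
Then V_out = V_s · R2'/(R1 + R2') = 5.58 × 15.49/18.73 = 4.615 V.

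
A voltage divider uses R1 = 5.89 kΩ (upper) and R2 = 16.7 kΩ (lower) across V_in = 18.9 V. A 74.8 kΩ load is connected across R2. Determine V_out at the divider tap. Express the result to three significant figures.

R2 ‖ R_L = (16.7 × 74.8)/(16.7 + 74.8) = 13.65 kΩ.
Voltage divider with the loaded lower leg: V_out = 18.9 × 13.65/(5.89 + 13.65) = 18.9 × 0.6986 = 13.20 V.

V_out ≈ 13.2 V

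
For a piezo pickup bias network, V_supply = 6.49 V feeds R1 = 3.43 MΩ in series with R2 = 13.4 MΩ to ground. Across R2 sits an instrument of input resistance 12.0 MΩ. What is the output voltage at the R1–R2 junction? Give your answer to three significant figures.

V_out ≈ 4.21 V

First combine the lower leg with the load: R2 ‖ R_L = 6.331 MΩ.
Now apply the divider: V_out = 6.49 × 0.6486 = 4.209 V.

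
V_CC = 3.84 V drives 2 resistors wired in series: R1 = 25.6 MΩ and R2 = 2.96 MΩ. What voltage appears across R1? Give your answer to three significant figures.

Series total: ΣR = 25.6 + 2.96 = 28.56 MΩ.
Voltage divider: V = V_CC · (25.60 / 28.56) = 3.84 × 0.8964 = 3.442 V.

V ≈ 3.44 V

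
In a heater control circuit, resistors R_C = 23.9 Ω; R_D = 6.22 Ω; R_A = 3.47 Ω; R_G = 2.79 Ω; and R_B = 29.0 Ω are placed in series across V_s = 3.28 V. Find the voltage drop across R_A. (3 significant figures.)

V ≈ 0.174 V

Series total: ΣR = 23.9 + 6.22 + 3.47 + 2.79 + 29.0 = 65.38 Ω.
V = V_s · R/ΣR = 3.28 × 0.05307 = 0.1741 V.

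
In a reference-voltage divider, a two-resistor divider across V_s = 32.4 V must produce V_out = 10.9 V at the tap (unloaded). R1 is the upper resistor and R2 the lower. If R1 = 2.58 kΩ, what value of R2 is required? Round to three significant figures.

Required fraction k = V_out/V_s = 0.3364.
So R2 = R1 · V_out/(V_s − V_out) = 2.58 × 10.9/(32.4 − 10.9) = 2.58 × 0.5070 = 1.308 kΩ.

R2 ≈ 1.31 kΩ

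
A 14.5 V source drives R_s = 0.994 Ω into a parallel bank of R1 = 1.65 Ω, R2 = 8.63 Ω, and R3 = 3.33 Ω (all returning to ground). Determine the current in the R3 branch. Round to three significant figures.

I ≈ 2.16 A

Combine the parallel branches: R_p = (1/1.65 + 1/8.63 + 1/3.33)⁻¹ = 0.9782 Ω.
Node voltage V_A = V_in · R_p/(R_s + R_p) = 14.5 × 0.4960 = 7.192 V.
I(R3) = V_A / R3 = 7.192/3.33 = 2.160 A.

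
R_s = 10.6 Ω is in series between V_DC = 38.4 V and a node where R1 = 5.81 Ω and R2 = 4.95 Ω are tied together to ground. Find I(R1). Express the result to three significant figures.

I ≈ 1.33 A

Combine the parallel branches: R_p = (1/5.81 + 1/4.95)⁻¹ = 2.673 Ω.
Node voltage V_A = V_DC · R_p/(R_s + R_p) = 38.4 × 0.2014 = 7.733 V.
Branch current I = V_A/R1 = 7.733/5.81 = 1.331 A.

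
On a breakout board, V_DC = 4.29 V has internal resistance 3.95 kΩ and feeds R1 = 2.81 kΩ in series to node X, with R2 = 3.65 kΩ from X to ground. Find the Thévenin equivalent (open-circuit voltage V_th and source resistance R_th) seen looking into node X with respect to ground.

V_th ≈ 1.50 V, R_th ≈ 2.37 kΩ

R1' = 3.95 + 2.81 = 6.760 kΩ (source resistance + R1).
V_th is the unloaded tap voltage: V_DC · R2/(R1'+R2) = 4.29 × 0.3506 = 1.504 V.
Looking into X with the source shorted: R_th = R1'·R2/(R1'+R2) = 6.760 × 3.65/10.41 = 2.370 kΩ.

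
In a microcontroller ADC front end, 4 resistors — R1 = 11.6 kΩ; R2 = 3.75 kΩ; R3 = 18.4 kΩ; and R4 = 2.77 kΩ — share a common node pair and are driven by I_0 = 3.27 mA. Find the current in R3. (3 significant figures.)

Total conductance ΣG = 1/11.6 + 1/3.75 + 1/18.4 + 1/2.77 = 0.7682 (units of 1/kΩ).
By the current-divider rule, I = I_0 · G_k/ΣG = 3.27 × 0.07074 = 0.2313 mA.

I ≈ 0.231 mA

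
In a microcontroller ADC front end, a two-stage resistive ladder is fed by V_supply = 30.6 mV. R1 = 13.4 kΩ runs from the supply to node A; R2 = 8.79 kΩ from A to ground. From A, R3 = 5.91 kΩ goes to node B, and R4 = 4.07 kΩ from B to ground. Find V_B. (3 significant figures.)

Looking into the second stage from A: R3 + R4 = 9.980 kΩ appears in parallel with R2.
Effective lower resistance at A: R2 ‖ 9.980 = 4.674 kΩ.
V_A = 30.6 × 4.674/(13.4 + 4.674) = 7.913 mV.
Then the unloaded second divider: V_B = V_A × R4/(R3+R4) = 7.913 × 0.4078 = 3.227 mV.

V_B ≈ 3.23 mV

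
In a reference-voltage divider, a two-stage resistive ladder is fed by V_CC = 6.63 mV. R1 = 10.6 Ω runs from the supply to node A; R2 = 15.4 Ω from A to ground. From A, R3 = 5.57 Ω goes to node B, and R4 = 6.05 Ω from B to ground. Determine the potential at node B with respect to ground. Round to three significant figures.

The second stage (R3 + R4 = 11.62 Ω) loads node A in parallel with R2.
Effective lower resistance at A: R2 ‖ 11.62 = 6.623 Ω.
V_A = 6.63 × 6.623/(10.6 + 6.623) = 2.549 mV.
Then the unloaded second divider: V_B = V_A × R4/(R3+R4) = 2.549 × 0.5207 = 1.327 mV.

V_B ≈ 1.33 mV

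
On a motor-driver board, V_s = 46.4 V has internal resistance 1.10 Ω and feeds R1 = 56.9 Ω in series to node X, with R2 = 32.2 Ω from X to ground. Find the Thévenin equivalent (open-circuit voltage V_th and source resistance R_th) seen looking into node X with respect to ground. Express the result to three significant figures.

R1' = 1.10 + 56.9 = 58.00 Ω (source resistance + R1).
With X open, the divider is unloaded: V_th = 46.4 × 32.2/90.20 = 16.56 V.
With V_s suppressed (replaced by a short), R_th = R1' ‖ R2 = (58.00 × 32.2)/(58.00 + 32.2) = 20.71 Ω.

V_th ≈ 16.6 V, R_th ≈ 20.7 Ω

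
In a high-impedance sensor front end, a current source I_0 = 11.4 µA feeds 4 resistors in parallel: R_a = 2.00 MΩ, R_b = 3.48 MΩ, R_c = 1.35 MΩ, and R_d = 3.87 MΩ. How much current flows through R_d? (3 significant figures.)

ΣG = 1/2.00 + 1/3.48 + 1/1.35 + 1/3.87 = 1.786.
R_d takes the fraction G_k/ΣG = 0.2584/1.786 = 0.1446, so I = 11.4 × 0.1446 = 1.649 µA.

I ≈ 1.65 µA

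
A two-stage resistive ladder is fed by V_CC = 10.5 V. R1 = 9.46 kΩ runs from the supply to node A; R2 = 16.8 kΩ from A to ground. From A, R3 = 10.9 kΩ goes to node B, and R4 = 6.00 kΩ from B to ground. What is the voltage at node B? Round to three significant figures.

The second stage (R3 + R4 = 16.90 kΩ) loads node A in parallel with R2.
R2 ‖ (R3+R4) = 8.425 kΩ.
So V_A = 10.5 × 0.4711 = 4.946 V.
V_B = V_A × 0.3550 = 1.756 V.

V_B ≈ 1.76 V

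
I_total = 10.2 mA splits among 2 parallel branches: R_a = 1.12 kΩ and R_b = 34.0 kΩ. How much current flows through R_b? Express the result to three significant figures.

For two parallel branches, I_k = I_total · (other R)/(sum of R).
I(R_b) = 10.2 × 1.12/(1.12 + 34.0) = 10.2 × 0.03189 = 0.3253 mA.

I ≈ 0.325 mA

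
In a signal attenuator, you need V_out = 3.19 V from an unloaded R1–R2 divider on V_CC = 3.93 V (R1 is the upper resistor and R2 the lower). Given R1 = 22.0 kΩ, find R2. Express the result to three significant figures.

Required fraction k = V_out/V_CC = 0.8117.
So R2 = R1 · V_out/(V_CC − V_out) = 22.0 × 3.19/(3.93 − 3.19) = 22.0 × 4.311 = 94.84 kΩ.

R2 ≈ 94.8 kΩ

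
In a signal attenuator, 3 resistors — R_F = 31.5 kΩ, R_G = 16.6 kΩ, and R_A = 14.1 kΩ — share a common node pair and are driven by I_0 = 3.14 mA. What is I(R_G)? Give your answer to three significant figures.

Conductances: ΣG = 1/31.5 + 1/16.6 + 1/14.1 = 0.1629 (1/kΩ).
By the current-divider rule, I = I_0 · G_k/ΣG = 3.14 × 0.3698 = 1.161 mA.

I ≈ 1.16 mA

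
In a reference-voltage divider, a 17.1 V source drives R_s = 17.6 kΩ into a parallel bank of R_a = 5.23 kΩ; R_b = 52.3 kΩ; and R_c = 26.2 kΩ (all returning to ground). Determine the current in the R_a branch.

I ≈ 0.608 mA

Parallel bank: R_p = 1/(1/5.23 + 1/52.3 + 1/26.2) = 4.024 kΩ.
Node voltage V_A = V_CC · R_p/(R_s + R_p) = 17.1 × 0.1861 = 3.182 V.
I(R_a) = V_A / R_a = 3.182/5.23 = 0.6085 mA.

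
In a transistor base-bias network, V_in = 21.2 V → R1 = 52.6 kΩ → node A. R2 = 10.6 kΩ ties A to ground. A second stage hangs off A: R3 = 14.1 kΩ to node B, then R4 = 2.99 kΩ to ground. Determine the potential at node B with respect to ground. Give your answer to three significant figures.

Looking into the second stage from A: R3 + R4 = 17.09 kΩ appears in parallel with R2.
R2 ‖ (R3+R4) = 6.542 kΩ.
First divider: V_A = V_in · 6.542/(52.6 + 6.542) = 2.345 V.
Stage 2 is unloaded, so V_B = V_A · R4/(R3+R4) = 2.345 × 2.99/17.09 = 0.4103 V.

V_B ≈ 0.410 V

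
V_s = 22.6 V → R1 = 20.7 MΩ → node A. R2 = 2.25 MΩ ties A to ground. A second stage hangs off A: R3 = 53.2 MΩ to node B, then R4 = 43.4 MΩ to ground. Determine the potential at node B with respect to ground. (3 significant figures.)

Node A sees R2 in parallel with the series input of stage 2, R3 + R4 = 96.60 MΩ.
R2 ‖ (R3+R4) = 2.199 MΩ.
V_A = 22.6 × 2.199/(20.7 + 2.199) = 2.170 V.
Stage 2 is unloaded, so V_B = V_A · R4/(R3+R4) = 2.170 × 43.4/96.60 = 0.9750 V.

V_B ≈ 0.975 V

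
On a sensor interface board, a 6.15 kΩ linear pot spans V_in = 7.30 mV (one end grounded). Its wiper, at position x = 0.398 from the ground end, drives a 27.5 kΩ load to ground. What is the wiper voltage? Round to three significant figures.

V_out ≈ 2.76 mV

Split the track: R_lower = x·R_p = 2.448 kΩ, R_upper = (1−x)·R_p = 3.702 kΩ.
Lower segment in parallel with the load: 2.448 ‖ 27.5 = 2.248 kΩ.
Loaded-divider output: V_out = 7.30 × 0.3778 = 2.758 mV.
(Unloaded: V_out = x·V_in = 2.91 mV.)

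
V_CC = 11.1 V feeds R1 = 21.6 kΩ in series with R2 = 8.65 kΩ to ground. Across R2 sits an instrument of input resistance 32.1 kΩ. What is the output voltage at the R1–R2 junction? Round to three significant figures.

First combine the lower leg with the load: R2 ‖ R_L = 6.814 kΩ.
Then V_out = V_CC · R2'/(R1 + R2') = 11.1 × 6.814/28.41 = 2.662 V.
(Unloaded it would be 3.17 V; the load pulls it down.)

V_out ≈ 2.66 V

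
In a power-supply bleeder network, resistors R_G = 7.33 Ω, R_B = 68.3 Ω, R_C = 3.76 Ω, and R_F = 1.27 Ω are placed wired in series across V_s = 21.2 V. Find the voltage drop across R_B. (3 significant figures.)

V ≈ 18.0 V

ΣR = 7.33 + 68.3 + 3.76 + 1.27 = 80.66 Ω.
By the voltage-divider rule, V = 21.2 × 68.30/80.66 = 17.95 V.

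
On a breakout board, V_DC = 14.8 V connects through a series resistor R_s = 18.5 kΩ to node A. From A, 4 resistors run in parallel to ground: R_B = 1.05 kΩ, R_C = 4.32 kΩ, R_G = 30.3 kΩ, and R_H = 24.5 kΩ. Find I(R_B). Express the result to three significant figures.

Parallel bank: R_p = 1/(1/1.05 + 1/4.32 + 1/30.3 + 1/24.5) = 0.7951 kΩ.
Node voltage V_A = V_DC · R_p/(R_s + R_p) = 14.8 × 0.04121 = 0.6099 V.
Branch current I = V_A/R_B = 0.6099/1.05 = 0.5808 mA.
(Equivalently: I_total = 0.7670 mA, then current-divider fraction G_k/ΣG = 0.7573.)

I ≈ 0.581 mA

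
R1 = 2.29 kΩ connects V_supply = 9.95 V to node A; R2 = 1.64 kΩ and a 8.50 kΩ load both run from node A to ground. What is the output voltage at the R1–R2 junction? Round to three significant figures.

The load sits in parallel with R2, giving an effective lower resistance R2' = R2·R_L/(R2+R_L) = 1.375 kΩ.
Voltage divider with the loaded lower leg: V_out = 9.95 × 1.375/(2.29 + 1.375) = 9.95 × 0.3751 = 3.733 V.

V_out ≈ 3.73 V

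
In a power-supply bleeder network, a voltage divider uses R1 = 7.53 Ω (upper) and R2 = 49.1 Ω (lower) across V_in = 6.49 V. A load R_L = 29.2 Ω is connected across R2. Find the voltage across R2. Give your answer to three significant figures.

The load sits in parallel with R2, giving an effective lower resistance R2' = R2·R_L/(R2+R_L) = 18.31 Ω.
Voltage divider with the loaded lower leg: V_out = 6.49 × 18.31/(7.53 + 18.31) = 6.49 × 0.7086 = 4.599 V.
(Unloaded it would be 5.63 V; the load pulls it down.)

V_out ≈ 4.60 V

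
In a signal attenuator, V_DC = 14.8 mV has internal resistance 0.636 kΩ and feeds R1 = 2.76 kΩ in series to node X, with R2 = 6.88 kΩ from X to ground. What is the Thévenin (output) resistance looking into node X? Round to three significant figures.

R_th ≈ 2.27 kΩ

R1' = 0.636 + 2.76 = 3.396 kΩ (source resistance + R1).
Zeroing V_DC shorts the top of R1' to ground, so R_th = R1' ‖ R2 = 2.274 kΩ.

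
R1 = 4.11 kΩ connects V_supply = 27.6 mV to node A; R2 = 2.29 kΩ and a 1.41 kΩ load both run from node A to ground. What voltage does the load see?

V_out ≈ 4.83 mV

R2 ‖ R_L = (2.29 × 1.41)/(2.29 + 1.41) = 0.8727 kΩ.
Voltage divider with the loaded lower leg: V_out = 27.6 × 0.8727/(4.11 + 0.8727) = 27.6 × 0.1751 = 4.834 mV.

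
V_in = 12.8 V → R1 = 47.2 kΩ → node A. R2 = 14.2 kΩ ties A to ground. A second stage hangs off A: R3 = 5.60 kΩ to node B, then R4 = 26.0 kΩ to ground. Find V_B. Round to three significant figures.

V_B ≈ 1.81 V

Node A sees R2 in parallel with the series input of stage 2, R3 + R4 = 31.60 kΩ.
R2 ‖ (R3+R4) = 9.797 kΩ.
First divider: V_A = V_in · 9.797/(47.2 + 9.797) = 2.200 V.
V_B = V_A × 0.8228 = 1.810 V.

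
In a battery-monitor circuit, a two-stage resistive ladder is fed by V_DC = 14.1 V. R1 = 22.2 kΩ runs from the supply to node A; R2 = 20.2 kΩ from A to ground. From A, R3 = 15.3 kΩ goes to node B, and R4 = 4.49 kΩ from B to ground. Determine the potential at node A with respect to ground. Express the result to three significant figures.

V_A ≈ 4.38 V

Node A sees R2 in parallel with the series input of stage 2, R3 + R4 = 19.79 kΩ.
Effective lower resistance at A: R2 ‖ 19.79 = 9.996 kΩ.
V_A = 14.1 × 9.996/(22.2 + 9.996) = 4.378 V.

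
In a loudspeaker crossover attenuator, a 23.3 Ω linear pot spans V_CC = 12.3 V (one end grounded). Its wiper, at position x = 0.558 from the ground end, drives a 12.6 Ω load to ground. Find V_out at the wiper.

V_out ≈ 4.71 V

Lower segment x·R_p = 13.00 Ω; upper segment (1−x)·R_p = 10.30 Ω.
R_L loads the lower segment: effective lower R = 6.399 Ω.
Loaded-divider output: V_out = 12.3 × 0.3832 = 4.714 V.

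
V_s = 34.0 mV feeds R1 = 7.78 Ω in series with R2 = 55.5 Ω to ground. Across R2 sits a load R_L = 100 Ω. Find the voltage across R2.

The load sits in parallel with R2, giving an effective lower resistance R2' = R2·R_L/(R2+R_L) = 35.69 Ω.
Then V_out = V_s · R2'/(R1 + R2') = 34.0 × 35.69/43.47 = 27.92 mV.

V_out ≈ 27.9 mV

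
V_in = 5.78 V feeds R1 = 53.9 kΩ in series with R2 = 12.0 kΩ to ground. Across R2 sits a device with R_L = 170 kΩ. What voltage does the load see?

V_out ≈ 0.995 V

First combine the lower leg with the load: R2 ‖ R_L = 11.21 kΩ.
Then V_out = V_in · R2'/(R1 + R2') = 5.78 × 11.21/65.11 = 0.9951 V.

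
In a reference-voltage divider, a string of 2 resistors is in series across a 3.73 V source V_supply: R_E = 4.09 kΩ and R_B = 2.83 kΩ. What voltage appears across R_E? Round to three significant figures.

V ≈ 2.20 V

Series total: ΣR = 4.09 + 2.83 = 6.920 kΩ.
By the voltage-divider rule, V = 3.73 × 4.090/6.920 = 2.205 V.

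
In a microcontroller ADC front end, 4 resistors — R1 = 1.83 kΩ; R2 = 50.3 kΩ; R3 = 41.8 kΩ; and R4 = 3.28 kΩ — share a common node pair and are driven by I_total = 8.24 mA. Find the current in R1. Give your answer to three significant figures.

Conductances: ΣG = 1/1.83 + 1/50.3 + 1/41.8 + 1/3.28 = 0.8951 (1/kΩ).
Current divider: I(R1) = I_total · G_k/ΣG = 8.24 × (0.5464/0.8951) = 8.24 × 0.6105 = 5.030 mA.

I ≈ 5.03 mA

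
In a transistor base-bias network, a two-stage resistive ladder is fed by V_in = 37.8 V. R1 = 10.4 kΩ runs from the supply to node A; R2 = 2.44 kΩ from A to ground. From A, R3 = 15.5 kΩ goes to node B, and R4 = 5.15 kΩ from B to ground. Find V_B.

V_B ≈ 1.63 V

The second stage (R3 + R4 = 20.65 kΩ) loads node A in parallel with R2.
Effective lower resistance at A: R2 ‖ 20.65 = 2.182 kΩ.
First divider: V_A = V_in · 2.182/(10.4 + 2.182) = 6.556 V.
Stage 2 is unloaded, so V_B = V_A · R4/(R3+R4) = 6.556 × 5.15/20.65 = 1.635 V.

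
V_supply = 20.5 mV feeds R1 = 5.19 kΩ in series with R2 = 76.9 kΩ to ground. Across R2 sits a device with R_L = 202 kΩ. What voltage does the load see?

V_out ≈ 18.8 mV

First combine the lower leg with the load: R2 ‖ R_L = 55.70 kΩ.
Voltage divider with the loaded lower leg: V_out = 20.5 × 55.70/(5.19 + 55.70) = 20.5 × 0.9148 = 18.75 mV.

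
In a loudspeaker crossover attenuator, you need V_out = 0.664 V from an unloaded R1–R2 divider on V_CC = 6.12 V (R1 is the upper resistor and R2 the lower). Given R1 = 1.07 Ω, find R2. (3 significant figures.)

V_out/V_CC = R2/(R1+R2) = 0.1085.
So R2 = R1 · V_out/(V_CC − V_out) = 1.07 × 0.664/(6.12 − 0.664) = 1.07 × 0.1217 = 0.1302 Ω.

R2 ≈ 0.130 Ω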